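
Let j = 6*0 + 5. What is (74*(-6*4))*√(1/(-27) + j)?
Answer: -592*√402/3 ≈ -3956.5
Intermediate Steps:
j = 5 (j = 0 + 5 = 5)
(74*(-6*4))*√(1/(-27) + j) = (74*(-6*4))*√(1/(-27) + 5) = (74*(-24))*√(-1/27 + 5) = -592*√402/3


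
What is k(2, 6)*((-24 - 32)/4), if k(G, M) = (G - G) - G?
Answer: 28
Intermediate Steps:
k(G, M) = -G (k(G, M) = 0 - G = -G)
k(2, 6)*((-24 - 32)/4) = (-1*2)*((-24 - 32)/4) = -(-56)/2 = -2*(-14) = 28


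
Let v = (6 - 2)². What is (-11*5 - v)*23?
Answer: -1633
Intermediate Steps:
v = 16 (v = 4² = 16)
(-11*5 - v)*23 = (-11*5 - 1*16)*23 = (-55 - 16)*23 = -71*23 = -1633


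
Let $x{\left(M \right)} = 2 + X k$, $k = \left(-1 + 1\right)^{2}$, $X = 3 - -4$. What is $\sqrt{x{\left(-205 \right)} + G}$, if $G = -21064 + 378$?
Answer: $2 i \sqrt{5171} \approx 143.82 i$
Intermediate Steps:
$X = 7$ ($X = 3 + 4 = 7$)
$k = 0$ ($k = 0^{2} = 0$)
$x{\left(M \right)} = 2$ ($x{\left(M \right)} = 2 + 7 \cdot 0 = 2 + 0 = 2$)
$G = -20686$
$\sqrt{x{\left(-205 \right)} + G} = \sqrt{2 - 20686} = \sqrt{-20684} = 2 i \sqrt{5171}$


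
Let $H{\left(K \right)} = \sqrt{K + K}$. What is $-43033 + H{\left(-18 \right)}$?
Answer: $-43033 + 6 i \approx -43033.0 + 6.0 i$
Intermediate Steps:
$H{\left(K \right)} = \sqrt{2} \sqrt{K}$ ($H{\left(K \right)} = \sqrt{2 K} = \sqrt{2} \sqrt{K}$)
$-43033 + H{\left(-18 \right)} = -43033 + \sqrt{2} \sqrt{-18} = -43033 + \sqrt{2} \cdot 3 i \sqrt{2} = -43033 + 6 i$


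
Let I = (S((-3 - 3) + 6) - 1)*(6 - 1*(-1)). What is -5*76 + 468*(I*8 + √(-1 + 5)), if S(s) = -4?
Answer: -130484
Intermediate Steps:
I = -35 (I = (-4 - 1)*(6 - 1*(-1)) = -5*(6 + 1) = -5*7 = -35)
-5*76 + 468*(I*8 + √(-1 + 5)) = -5*76 + 468*(-35*8 + √(-1 + 5)) = -380 + 468*(-280 + √4) = -380 + 468*(-280 + 2) = -380 + 468*(-278) = -380 - 130104 = -130484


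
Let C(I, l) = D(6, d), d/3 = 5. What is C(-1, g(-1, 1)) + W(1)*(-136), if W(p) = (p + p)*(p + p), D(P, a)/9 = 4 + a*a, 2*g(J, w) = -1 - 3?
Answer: 1517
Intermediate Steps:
d = 15 (d = 3*5 = 15)
g(J, w) = -2 (g(J, w) = (-1 - 3)/2 = (½)*(-4) = -2)
D(P, a) = 36 + 9*a² (D(P, a) = 9*(4 + a*a) = 9*(4 + a²) = 36 + 9*a²)
W(p) = 4*p² (W(p) = (2*p)*(2*p) = 4*p²)
C(I, l) = 2061 (C(I, l) = 36 + 9*15² = 36 + 9*225 = 36 + 2025 = 2061)
C(-1, g(-1, 1)) + W(1)*(-136) = 2061 + (4*1²)*(-136) = 2061 + (4*1)*(-136) = 2061 + 4*(-136) = 2061 - 544 = 1517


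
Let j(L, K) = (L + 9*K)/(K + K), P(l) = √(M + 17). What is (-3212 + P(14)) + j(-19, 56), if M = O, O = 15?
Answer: -359259/112 + 4*√2 ≈ -3202.0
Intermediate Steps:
M = 15
P(l) = 4*√2 (P(l) = √(15 + 17) = √32 = 4*√2)
j(L, K) = (L + 9*K)/(2*K) (j(L, K) = (L + 9*K)/((2*K)) = (L + 9*K)*(1/(2*K)) = (L + 9*K)/(2*K))
(-3212 + P(14)) + j(-19, 56) = (-3212 + 4*√2) + (½)*(-19 + 9*56)/56 = (-3212 + 4*√2) + (½)*(1/56)*(-19 + 504) = (-3212 + 4*√2) + (½)*(1/56)*485 = (-3212 + 4*√2) + 485/112 = -359259/112 + 4*√2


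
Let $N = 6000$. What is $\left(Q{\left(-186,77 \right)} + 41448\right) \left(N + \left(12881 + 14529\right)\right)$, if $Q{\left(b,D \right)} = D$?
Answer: $1387350250$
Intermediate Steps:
$\left(Q{\left(-186,77 \right)} + 41448\right) \left(N + \left(12881 + 14529\right)\right) = \left(77 + 41448\right) \left(6000 + \left(12881 + 14529\right)\right) = 41525 \left(6000 + 27410\right) = 41525 \cdot 33410 = 1387350250$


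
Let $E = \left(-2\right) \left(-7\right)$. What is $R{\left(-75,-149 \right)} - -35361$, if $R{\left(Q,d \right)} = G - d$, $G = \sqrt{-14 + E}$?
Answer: $35510$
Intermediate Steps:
$E = 14$
$G = 0$ ($G = \sqrt{-14 + 14} = \sqrt{0} = 0$)
$R{\left(Q,d \right)} = - d$ ($R{\left(Q,d \right)} = 0 - d = - d$)
$R{\left(-75,-149 \right)} - -35361 = \left(-1\right) \left(-149\right) - -35361 = 149 + 35361 = 35510$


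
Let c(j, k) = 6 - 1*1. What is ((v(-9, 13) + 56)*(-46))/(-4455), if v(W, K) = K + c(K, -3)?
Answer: 3404/4455 ≈ 0.76409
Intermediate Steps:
c(j, k) = 5 (c(j, k) = 6 - 1 = 5)
v(W, K) = 5 + K (v(W, K) = K + 5 = 5 + K)
((v(-9, 13) + 56)*(-46))/(-4455) = (((5 + 13) + 56)*(-46))/(-4455) = ((18 + 56)*(-46))*(-1/4455) = (74*(-46))*(-1/4455) = -3404*(-1/4455) = 3404/4455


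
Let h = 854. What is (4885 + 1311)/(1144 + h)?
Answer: 3098/999 ≈ 3.1011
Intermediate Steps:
(4885 + 1311)/(1144 + h) = (4885 + 1311)/(1144 + 854) = 6196/1998 = 6196*(1/1998) = 3098/999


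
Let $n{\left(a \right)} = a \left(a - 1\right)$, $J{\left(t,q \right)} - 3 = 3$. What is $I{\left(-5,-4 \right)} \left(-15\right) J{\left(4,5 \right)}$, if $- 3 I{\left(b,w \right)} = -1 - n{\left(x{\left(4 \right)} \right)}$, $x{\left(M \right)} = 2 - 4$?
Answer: $-210$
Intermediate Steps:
$J{\left(t,q \right)} = 6$ ($J{\left(t,q \right)} = 3 + 3 = 6$)
$x{\left(M \right)} = -2$
$n{\left(a \right)} = a \left(-1 + a\right)$
$I{\left(b,w \right)} = \frac{7}{3}$ ($I{\left(b,w \right)} = - \frac{-1 - - 2 \left(-1 - 2\right)}{3} = - \frac{-1 - \left(-2\right) \left(-3\right)}{3} = - \frac{-1 - 6}{3} = \left(- \frac{1}{3}\right) \left(-7\right) = \frac{7}{3}$)
$I{\left(-5,-4 \right)} \left(-15\right) J{\left(4,5 \right)} = \frac{7}{3} \left(-15\right) 6 = \left(-35\right) 6 = -210$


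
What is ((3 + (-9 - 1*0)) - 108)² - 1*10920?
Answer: 2076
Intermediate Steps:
((3 + (-9 - 1*0)) - 108)² - 1*10920 = ((3 + (-9 + 0)) - 108)² - 10920 = ((3 - 9) - 108)² - 10920 = (-6 - 108)² - 10920 = (-114)² - 10920 = 12996 - 10920 = 2076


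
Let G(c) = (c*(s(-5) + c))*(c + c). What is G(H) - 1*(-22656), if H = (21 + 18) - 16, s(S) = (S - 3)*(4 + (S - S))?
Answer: 13134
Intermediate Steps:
s(S) = -12 + 4*S (s(S) = (-3 + S)*(4 + 0) = (-3 + S)*4 = -12 + 4*S)
H = 23 (H = 39 - 16 = 23)
G(c) = 2*c²*(-32 + c) (G(c) = (c*((-12 + 4*(-5)) + c))*(c + c) = (c*((-12 - 20) + c))*(2*c) = (c*(-32 + c))*(2*c) = 2*c²*(-32 + c))
G(H) - 1*(-22656) = 2*23²*(-32 + 23) - 1*(-22656) = 2*529*(-9) + 22656 = -9522 + 22656 = 13134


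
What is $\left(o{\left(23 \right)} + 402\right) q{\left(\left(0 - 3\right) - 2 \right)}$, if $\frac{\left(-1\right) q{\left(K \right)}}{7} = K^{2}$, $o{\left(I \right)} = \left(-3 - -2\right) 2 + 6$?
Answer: $-71050$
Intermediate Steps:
$o{\left(I \right)} = 4$ ($o{\left(I \right)} = \left(-3 + 2\right) 2 + 6 = \left(-1\right) 2 + 6 = -2 + 6 = 4$)
$q{\left(K \right)} = - 7 K^{2}$
$\left(o{\left(23 \right)} + 402\right) q{\left(\left(0 - 3\right) - 2 \right)} = \left(4 + 402\right) \left(- 7 \left(\left(0 - 3\right) - 2\right)^{2}\right) = 406 \left(- 7 \left(-3 - 2\right)^{2}\right) = 406 \left(- 7 \left(-5\right)^{2}\right) = 406 \left(\left(-7\right) 25\right) = 406 \left(-175\right) = -71050$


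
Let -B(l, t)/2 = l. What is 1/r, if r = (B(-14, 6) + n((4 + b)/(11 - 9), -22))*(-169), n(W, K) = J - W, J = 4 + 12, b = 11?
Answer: -2/12337 ≈ -0.00016211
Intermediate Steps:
B(l, t) = -2*l
J = 16
n(W, K) = 16 - W
r = -12337/2 (r = (-2*(-14) + (16 - (4 + 11)/(11 - 9)))*(-169) = (28 + (16 - 15/2))*(-169) = (28 + 17/2)*(-169) = (73/2)*(-169) = -12337/2 ≈ -6168.5)
1/r = 1/(-12337/2) = -2/12337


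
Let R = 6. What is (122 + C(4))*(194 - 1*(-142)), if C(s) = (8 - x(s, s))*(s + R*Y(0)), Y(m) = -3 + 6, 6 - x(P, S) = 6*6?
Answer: 321888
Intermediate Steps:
x(P, S) = -30 (x(P, S) = 6 - 6*6 = 6 - 1*36 = 6 - 36 = -30)
Y(m) = 3
C(s) = 684 + 38*s (C(s) = (8 - 1*(-30))*(s + 6*3) = (8 + 30)*(s + 18) = 38*(18 + s) = 684 + 38*s)
(122 + C(4))*(194 - 1*(-142)) = (122 + (684 + 38*4))*(194 - 1*(-142)) = (122 + (684 + 152))*(194 + 142) = (122 + 836)*336 = 958*336 = 321888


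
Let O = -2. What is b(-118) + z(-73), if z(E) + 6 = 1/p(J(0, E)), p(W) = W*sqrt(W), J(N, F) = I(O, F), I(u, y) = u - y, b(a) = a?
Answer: -124 + sqrt(71)/5041 ≈ -124.00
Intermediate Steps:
J(N, F) = -2 - F
p(W) = W**(3/2)
z(E) = -6 + (-2 - E)**(-3/2) (z(E) = -6 + 1/((-2 - E)**(3/2)) = -6 + (-2 - E)**(-3/2))
b(-118) + z(-73) = -118 + (-6 + (-2 - 1*(-73))**(-3/2)) = -118 + (-6 + (-2 + 73)**(-3/2)) = -118 + (-6 + 71**(-3/2)) = -118 + (-6 + sqrt(71)/5041) = -124 + sqrt(71)/5041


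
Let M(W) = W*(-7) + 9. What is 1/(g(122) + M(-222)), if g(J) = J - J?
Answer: 1/1563 ≈ 0.00063980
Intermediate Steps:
M(W) = 9 - 7*W (M(W) = -7*W + 9 = 9 - 7*W)
g(J) = 0
1/(g(122) + M(-222)) = 1/(0 + (9 - 7*(-222))) = 1/(0 + (9 + 1554)) = 1/(0 + 1563) = 1/1563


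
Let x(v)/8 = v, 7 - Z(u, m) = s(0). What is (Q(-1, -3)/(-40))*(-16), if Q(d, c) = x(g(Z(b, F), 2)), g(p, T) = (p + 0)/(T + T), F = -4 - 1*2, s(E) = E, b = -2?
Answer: 28/5 ≈ 5.6000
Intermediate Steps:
F = -6 (F = -4 - 2 = -6)
Z(u, m) = 7 (Z(u, m) = 7 - 1*0 = 7 + 0 = 7)
g(p, T) = p/(2*T) (g(p, T) = p/((2*T)) = p*(1/(2*T)) = p/(2*T))
x(v) = 8*v
Q(d, c) = 14 (Q(d, c) = 8*((½)*7/2) = 8*((½)*7*(½)) = 8*(7/4) = 14)
(Q(-1, -3)/(-40))*(-16) = (14/(-40))*(-16) = -1/40*14*(-16) = -7/20*(-16) = 28/5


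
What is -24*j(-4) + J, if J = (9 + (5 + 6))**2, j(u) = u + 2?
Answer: 448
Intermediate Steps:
j(u) = 2 + u
J = 400 (J = (9 + 11)**2 = 20**2 = 400)
-24*j(-4) + J = -24*(2 - 4) + 400 = -24*(-2) + 400 = 48 + 400 = 448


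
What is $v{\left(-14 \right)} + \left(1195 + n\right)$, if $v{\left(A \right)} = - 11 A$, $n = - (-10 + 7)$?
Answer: $1352$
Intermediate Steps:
$n = 3$ ($n = \left(-1\right) \left(-3\right) = 3$)
$v{\left(-14 \right)} + \left(1195 + n\right) = \left(-11\right) \left(-14\right) + \left(1195 + 3\right) = 154 + 1198 = 1352$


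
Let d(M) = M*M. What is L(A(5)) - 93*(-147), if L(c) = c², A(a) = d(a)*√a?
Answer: 16796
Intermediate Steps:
d(M) = M²
A(a) = a^(5/2) (A(a) = a²*√a = a^(5/2))
L(A(5)) - 93*(-147) = (5^(5/2))² - 93*(-147) = (25*√5)² + 13671 = 3125 + 13671 = 16796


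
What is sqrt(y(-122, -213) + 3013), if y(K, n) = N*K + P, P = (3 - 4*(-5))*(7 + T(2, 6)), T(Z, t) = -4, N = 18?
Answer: sqrt(886) ≈ 29.766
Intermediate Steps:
P = 69 (P = (3 - 4*(-5))*(7 - 4) = (3 + 20)*3 = 23*3 = 69)
y(K, n) = 69 + 18*K (y(K, n) = 18*K + 69 = 69 + 18*K)
sqrt(y(-122, -213) + 3013) = sqrt((69 + 18*(-122)) + 3013) = sqrt((69 - 2196) + 3013) = sqrt(-2127 + 3013) = sqrt(886)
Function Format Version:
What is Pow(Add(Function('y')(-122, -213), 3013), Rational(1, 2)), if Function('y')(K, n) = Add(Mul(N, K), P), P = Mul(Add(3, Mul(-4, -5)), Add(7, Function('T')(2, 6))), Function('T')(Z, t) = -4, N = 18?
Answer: Pow(886, Rational(1, 2)) ≈ 29.766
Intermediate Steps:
P = 69 (P = Mul(Add(3, Mul(-4, -5)), Add(7, -4)) = Mul(Add(3, 20), 3) = Mul(23, 3) = 69)
Function('y')(K, n) = Add(69, Mul(18, K)) (Function('y')(K, n) = Add(Mul(18, K), 69) = Add(69, Mul(18, K)))
Pow(Add(Function('y')(-122, -213), 3013), Rational(1, 2)) = Pow(Add(Add(69, Mul(18, -122)), 3013), Rational(1, 2)) = Pow(Add(Add(69, -2196), 3013), Rational(1, 2)) = Pow(Add(-2127, 3013), Rational(1, 2)) = Pow(886, Rational(1, 2))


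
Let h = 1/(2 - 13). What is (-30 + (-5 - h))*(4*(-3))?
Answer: 4608/11 ≈ 418.91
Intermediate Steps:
h = -1/11 (h = 1/(-11) = -1/11 ≈ -0.090909)
(-30 + (-5 - h))*(4*(-3)) = (-30 + (-5 - 1*(-1/11)))*(4*(-3)) = (-30 + (-5 + 1/11))*(-12) = (-30 - 54/11)*(-12) = -384/11*(-12) = 4608/11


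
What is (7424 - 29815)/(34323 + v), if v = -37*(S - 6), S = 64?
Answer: -22391/32177 ≈ -0.69587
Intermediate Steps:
v = -2146 (v = -37*(64 - 6) = -37*58 = -2146)
(7424 - 29815)/(34323 + v) = (7424 - 29815)/(34323 - 2146) = -22391/32177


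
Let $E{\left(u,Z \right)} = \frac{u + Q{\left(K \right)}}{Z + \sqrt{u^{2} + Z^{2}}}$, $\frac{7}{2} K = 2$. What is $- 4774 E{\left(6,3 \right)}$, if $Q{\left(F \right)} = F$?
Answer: $\frac{7843}{3} - \frac{7843 \sqrt{5}}{3} \approx -3231.5$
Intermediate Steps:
$K = \frac{4}{7}$ ($K = \frac{2}{7} \cdot 2 = \frac{4}{7} \approx 0.57143$)
$E{\left(u,Z \right)} = \frac{\frac{4}{7} + u}{Z + \sqrt{Z^{2} + u^{2}}}$ ($E{\left(u,Z \right)} = \frac{u + \frac{4}{7}}{Z + \sqrt{u^{2} + Z^{2}}} = \frac{\frac{4}{7} + u}{Z + \sqrt{Z^{2} + u^{2}}}$)
$- 4774 E{\left(6,3 \right)} = - 4774 \frac{\frac{4}{7} + 6}{3 + \sqrt{3^{2} + 6^{2}}} = - 4774 \frac{1}{3 + \sqrt{9 + 36}} \cdot \frac{46}{7} = - 4774 \frac{1}{3 + \sqrt{45}} \cdot \frac{46}{7} = - 4774 \frac{1}{3 + 3 \sqrt{5}} \cdot \frac{46}{7} = - 4774 \frac{46}{7 \left(3 + 3 \sqrt{5}\right)} = - \frac{31372}{3 + 3 \sqrt{5}}$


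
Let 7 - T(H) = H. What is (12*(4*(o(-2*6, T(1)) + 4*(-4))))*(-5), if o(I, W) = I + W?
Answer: 5280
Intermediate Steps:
T(H) = 7 - H
(12*(4*(o(-2*6, T(1)) + 4*(-4))))*(-5) = (12*(4*((-2*6 + (7 - 1*1)) + 4*(-4))))*(-5) = (12*(4*((-12 + (7 - 1)) - 16)))*(-5) = (12*(4*((-12 + 6) - 16)))*(-5) = (12*(4*(-6 - 16)))*(-5) = (12*(4*(-22)))*(-5) = (12*(-88))*(-5) = -1056*(-5) = 5280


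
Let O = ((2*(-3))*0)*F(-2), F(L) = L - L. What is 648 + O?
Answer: 648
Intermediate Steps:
F(L) = 0
O = 0 (O = ((2*(-3))*0)*0 = -6*0*0 = 0*0 = 0)
648 + O = 648 + 0 = 648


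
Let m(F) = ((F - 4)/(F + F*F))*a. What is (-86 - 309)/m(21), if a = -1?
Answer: 182490/17 ≈ 10735.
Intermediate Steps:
m(F) = -(-4 + F)/(F + F²) (m(F) = ((F - 4)/(F + F*F))*(-1) = ((-4 + F)/(F + F²))*(-1) = -(-4 + F)/(F + F²))
(-86 - 309)/m(21) = (-86 - 309)/(((4 - 1*21)/(21*(1 + 21)))) = -395*462/(4 - 21) = -395/((1/21)*(1/22)*(-17)) = -395/(-17/462) = -395*(-462/17) = 182490/17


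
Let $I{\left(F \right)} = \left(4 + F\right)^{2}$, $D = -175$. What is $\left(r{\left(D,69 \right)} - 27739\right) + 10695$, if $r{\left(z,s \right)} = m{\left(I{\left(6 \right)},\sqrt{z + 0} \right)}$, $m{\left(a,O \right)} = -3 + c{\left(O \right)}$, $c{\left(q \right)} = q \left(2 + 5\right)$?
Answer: $-17047 + 35 i \sqrt{7} \approx -17047.0 + 92.601 i$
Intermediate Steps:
$c{\left(q \right)} = 7 q$ ($c{\left(q \right)} = q 7 = 7 q$)
$m{\left(a,O \right)} = -3 + 7 O$
$r{\left(z,s \right)} = -3 + 7 \sqrt{z}$ ($r{\left(z,s \right)} = -3 + 7 \sqrt{z + 0} = -3 + 7 \sqrt{z}$)
$\left(r{\left(D,69 \right)} - 27739\right) + 10695 = \left(\left(-3 + 7 \sqrt{-175}\right) - 27739\right) + 10695 = \left(\left(-3 + 7 \cdot 5 i \sqrt{7}\right) - 27739\right) + 10695 = \left(\left(-3 + 35 i \sqrt{7}\right) - 27739\right) + 10695 = \left(-27742 + 35 i \sqrt{7}\right) + 10695 = -17047 + 35 i \sqrt{7}$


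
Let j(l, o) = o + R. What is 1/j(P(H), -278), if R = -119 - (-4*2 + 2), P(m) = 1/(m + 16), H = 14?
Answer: -1/391 ≈ -0.0025575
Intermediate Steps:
P(m) = 1/(16 + m)
R = -113 (R = -119 - (-8 + 2) = -119 - 1*(-6) = -119 + 6 = -113)
j(l, o) = -113 + o (j(l, o) = o - 113 = -113 + o)
1/j(P(H), -278) = 1/(-113 - 278) = 1/(-391) = -1/391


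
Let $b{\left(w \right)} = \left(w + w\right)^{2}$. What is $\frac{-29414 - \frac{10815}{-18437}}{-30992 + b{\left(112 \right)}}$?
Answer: $- \frac{5265001}{3433936} \approx -1.5332$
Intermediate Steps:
$b{\left(w \right)} = 4 w^{2}$ ($b{\left(w \right)} = \left(2 w\right)^{2} = 4 w^{2}$)
$\frac{-29414 - \frac{10815}{-18437}}{-30992 + b{\left(112 \right)}} = \frac{-29414 - \frac{10815}{-18437}}{-30992 + 4 \cdot 112^{2}} = \frac{-29414 - - \frac{105}{179}}{-30992 + 4 \cdot 12544} = \frac{-29414 + \frac{105}{179}}{-30992 + 50176} = - \frac{5265001}{179 \cdot 19184} = \left(- \frac{5265001}{179}\right) \frac{1}{19184} = - \frac{5265001}{3433936}$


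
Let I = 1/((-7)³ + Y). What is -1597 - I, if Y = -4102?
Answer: -7098664/4445 ≈ -1597.0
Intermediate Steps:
I = -1/4445 (I = 1/((-7)³ - 4102) = 1/(-343 - 4102) = 1/(-4445) = -1/4445 ≈ -0.00022497)
-1597 - I = -1597 - 1*(-1/4445) = -1597 + 1/4445 = -7098664/4445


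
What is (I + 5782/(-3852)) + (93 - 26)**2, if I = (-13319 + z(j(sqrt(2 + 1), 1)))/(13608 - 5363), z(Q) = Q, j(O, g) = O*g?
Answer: 71235247741/15879870 + sqrt(3)/8245 ≈ 4485.9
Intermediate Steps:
I = -13319/8245 + sqrt(3)/8245 (I = (-13319 + sqrt(2 + 1)*1)/(13608 - 5363) = (-13319 + sqrt(3)*1)/8245 = (-13319 + sqrt(3))*(1/8245) = -13319/8245 + sqrt(3)/8245 ≈ -1.6152)
(I + 5782/(-3852)) + (93 - 26)**2 = ((-13319/8245 + sqrt(3)/8245) + 5782/(-3852)) + (93 - 26)**2 = ((-13319/8245 + sqrt(3)/8245) + 5782*(-1/3852)) + 67**2 = ((-13319/8245 + sqrt(3)/8245) - 2891/1926) + 4489 = (-49488689/15879870 + sqrt(3)/8245) + 4489 = 71235247741/15879870 + sqrt(3)/8245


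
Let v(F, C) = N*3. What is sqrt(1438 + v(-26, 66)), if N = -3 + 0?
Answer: sqrt(1429) ≈ 37.802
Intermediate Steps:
N = -3
v(F, C) = -9 (v(F, C) = -3*3 = -9)
sqrt(1438 + v(-26, 66)) = sqrt(1438 - 9) = sqrt(1429)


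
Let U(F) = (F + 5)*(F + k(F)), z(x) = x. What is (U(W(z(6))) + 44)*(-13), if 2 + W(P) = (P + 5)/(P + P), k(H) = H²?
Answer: -996359/1728 ≈ -576.60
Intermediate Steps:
W(P) = -2 + (5 + P)/(2*P) (W(P) = -2 + (P + 5)/(P + P) = -2 + (5 + P)/((2*P)) = -2 + (5 + P)*(1/(2*P)) = -2 + (5 + P)/(2*P))
U(F) = (5 + F)*(F + F²) (U(F) = (F + 5)*(F + F²) = (5 + F)*(F + F²))
(U(W(z(6))) + 44)*(-13) = (((½)*(5 - 3*6)/6)*(5 + ((½)*(5 - 3*6)/6)² + 6*((½)*(5 - 3*6)/6)) + 44)*(-13) = (((½)*(⅙)*(5 - 18))*(5 + ((½)*(⅙)*(5 - 18))² + 6*((½)*(⅙)*(5 - 18))) + 44)*(-13) = (((½)*(⅙)*(-13))*(5 + ((½)*(⅙)*(-13))² + 6*((½)*(⅙)*(-13))) + 44)*(-13) = (-13*(5 + (-13/12)² + 6*(-13/12))/12 + 44)*(-13) = (-13*(5 + 169/144 - 13/2)/12 + 44)*(-13) = (-13/12*(-47/144) + 44)*(-13) = (611/1728 + 44)*(-13) = (76643/1728)*(-13) = -996359/1728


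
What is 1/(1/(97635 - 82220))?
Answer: 15415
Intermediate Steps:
1/(1/(97635 - 82220)) = 1/(1/15415) = 15415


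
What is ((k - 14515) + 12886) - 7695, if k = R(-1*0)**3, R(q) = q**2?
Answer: -9324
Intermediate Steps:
k = 0 (k = ((-1*0)**2)**3 = (0**2)**3 = 0**3 = 0)
((k - 14515) + 12886) - 7695 = ((0 - 14515) + 12886) - 7695 = (-14515 + 12886) - 7695 = -1629 - 7695 = -9324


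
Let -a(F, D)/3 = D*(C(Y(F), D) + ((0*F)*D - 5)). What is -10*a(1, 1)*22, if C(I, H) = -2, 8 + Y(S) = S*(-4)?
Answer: -4620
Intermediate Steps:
Y(S) = -8 - 4*S (Y(S) = -8 + S*(-4) = -8 - 4*S)
a(F, D) = 21*D (a(F, D) = -3*D*(-2 + ((0*F)*D - 5)) = -3*D*(-2 + (0*D - 5)) = -3*D*(-2 + (0 - 5)) = -3*D*(-2 - 5) = -3*D*(-7) = -(-21)*D = 21*D)
-10*a(1, 1)*22 = -210*22 = -4620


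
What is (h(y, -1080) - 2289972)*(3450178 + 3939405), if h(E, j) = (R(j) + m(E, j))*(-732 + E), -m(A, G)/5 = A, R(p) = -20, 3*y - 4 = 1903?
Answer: -131806462327319/9 ≈ -1.4645e+13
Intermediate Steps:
y = 1907/3 (y = 4/3 + (⅓)*1903 = 4/3 + 1903/3 = 1907/3 ≈ 635.67)
m(A, G) = -5*A
h(E, j) = (-732 + E)*(-20 - 5*E) (h(E, j) = (-20 - 5*E)*(-732 + E) = (-732 + E)*(-20 - 5*E))
(h(y, -1080) - 2289972)*(3450178 + 3939405) = ((14640 - 5*(1907/3)² + 3640*(1907/3)) - 2289972)*(3450178 + 3939405) = ((14640 - 5*3636649/9 + 6941480/3) - 2289972)*7389583 = ((14640 - 18183245/9 + 6941480/3) - 2289972)*7389583 = (2772955/9 - 2289972)*7389583 = -17836793/9*7389583 = -131806462327319/9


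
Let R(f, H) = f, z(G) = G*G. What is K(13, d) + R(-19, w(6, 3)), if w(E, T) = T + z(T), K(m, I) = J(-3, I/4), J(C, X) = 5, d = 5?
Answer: -14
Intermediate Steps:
z(G) = G²
K(m, I) = 5
w(E, T) = T + T²
K(13, d) + R(-19, w(6, 3)) = 5 - 19 = -14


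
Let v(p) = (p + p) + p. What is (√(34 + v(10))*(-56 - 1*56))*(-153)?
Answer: 137088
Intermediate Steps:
v(p) = 3*p (v(p) = 2*p + p = 3*p)
(√(34 + v(10))*(-56 - 1*56))*(-153) = (√(34 + 3*10)*(-56 - 1*56))*(-153) = (√(34 + 30)*(-56 - 56))*(-153) = (√64*(-112))*(-153) = (8*(-112))*(-153) = -896*(-153) = 137088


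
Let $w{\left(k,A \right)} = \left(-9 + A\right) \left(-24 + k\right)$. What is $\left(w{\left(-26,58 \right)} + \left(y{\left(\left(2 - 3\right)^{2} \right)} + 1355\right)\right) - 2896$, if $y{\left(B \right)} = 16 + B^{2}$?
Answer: $-3974$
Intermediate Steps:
$w{\left(k,A \right)} = \left(-24 + k\right) \left(-9 + A\right)$
$\left(w{\left(-26,58 \right)} + \left(y{\left(\left(2 - 3\right)^{2} \right)} + 1355\right)\right) - 2896 = \left(\left(216 - 1392 - -234 + 58 \left(-26\right)\right) + \left(\left(16 + \left(\left(2 - 3\right)^{2}\right)^{2}\right) + 1355\right)\right) - 2896 = \left(\left(216 - 1392 + 234 - 1508\right) + \left(\left(16 + \left(\left(-1\right)^{2}\right)^{2}\right) + 1355\right)\right) - 2896 = \left(-2450 + \left(\left(16 + 1^{2}\right) + 1355\right)\right) - 2896 = \left(-2450 + \left(\left(16 + 1\right) + 1355\right)\right) - 2896 = \left(-2450 + \left(17 + 1355\right)\right) - 2896 = \left(-2450 + 1372\right) - 2896 = -1078 - 2896 = -3974$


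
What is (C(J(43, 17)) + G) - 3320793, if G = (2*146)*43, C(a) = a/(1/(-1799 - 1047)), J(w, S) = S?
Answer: -3356619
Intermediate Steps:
C(a) = -2846*a (C(a) = a/(1/(-2846)) = a/(-1/2846) = a*(-2846) = -2846*a)
G = 12556 (G = 292*43 = 12556)
(C(J(43, 17)) + G) - 3320793 = (-2846*17 + 12556) - 3320793 = (-48382 + 12556) - 3320793 = -35826 - 3320793 = -3356619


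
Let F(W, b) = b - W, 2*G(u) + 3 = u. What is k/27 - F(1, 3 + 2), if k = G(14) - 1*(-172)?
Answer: 139/54 ≈ 2.5741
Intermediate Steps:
G(u) = -3/2 + u/2
k = 355/2 (k = (-3/2 + (1/2)*14) - 1*(-172) = (-3/2 + 7) + 172 = 11/2 + 172 = 355/2 ≈ 177.50)
k/27 - F(1, 3 + 2) = (355/2)/27 - ((3 + 2) - 1*1) = (355/2)*(1/27) - (5 - 1) = 355/54 - 1*4 = 355/54 - 4 = 139/54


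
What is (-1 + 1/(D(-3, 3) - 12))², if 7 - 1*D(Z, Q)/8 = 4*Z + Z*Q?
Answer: 44521/44944 ≈ 0.99059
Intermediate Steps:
D(Z, Q) = 56 - 32*Z - 8*Q*Z (D(Z, Q) = 56 - 8*(4*Z + Z*Q) = 56 - 8*(4*Z + Q*Z) = 56 + (-32*Z - 8*Q*Z) = 56 - 32*Z - 8*Q*Z)
(-1 + 1/(D(-3, 3) - 12))² = (-1 + 1/((56 - 32*(-3) - 8*3*(-3)) - 12))² = (-1 + 1/((56 + 96 + 72) - 12))² = (-1 + 1/(224 - 12))² = (-1 + 1/212)² = (-211/212)² = 44521/44944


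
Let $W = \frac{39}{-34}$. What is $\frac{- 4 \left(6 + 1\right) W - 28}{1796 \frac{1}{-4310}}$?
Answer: $- \frac{75425}{7633} \approx -9.8814$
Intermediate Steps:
$W = - \frac{39}{34}$ ($W = 39 \left(- \frac{1}{34}\right) = - \frac{39}{34} \approx -1.1471$)
$\frac{- 4 \left(6 + 1\right) W - 28}{1796 \frac{1}{-4310}} = \frac{- 4 \left(6 + 1\right) \left(- \frac{39}{34}\right) - 28}{1796 \frac{1}{-4310}} = \frac{\left(-4\right) 7 \left(- \frac{39}{34}\right) - 28}{1796 \left(- \frac{1}{4310}\right)} = \frac{\left(-28\right) \left(- \frac{39}{34}\right) - 28}{- \frac{898}{2155}} = \left(\frac{546}{17} - 28\right) \left(- \frac{2155}{898}\right) = \frac{70}{17} \left(- \frac{2155}{898}\right) = - \frac{75425}{7633}$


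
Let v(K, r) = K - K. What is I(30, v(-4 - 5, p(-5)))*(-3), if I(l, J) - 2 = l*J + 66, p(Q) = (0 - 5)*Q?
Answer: -204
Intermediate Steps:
p(Q) = -5*Q
v(K, r) = 0
I(l, J) = 68 + J*l (I(l, J) = 2 + (l*J + 66) = 2 + (J*l + 66) = 2 + (66 + J*l) = 68 + J*l)
I(30, v(-4 - 5, p(-5)))*(-3) = (68 + 0*30)*(-3) = (68 + 0)*(-3) = 68*(-3) = -204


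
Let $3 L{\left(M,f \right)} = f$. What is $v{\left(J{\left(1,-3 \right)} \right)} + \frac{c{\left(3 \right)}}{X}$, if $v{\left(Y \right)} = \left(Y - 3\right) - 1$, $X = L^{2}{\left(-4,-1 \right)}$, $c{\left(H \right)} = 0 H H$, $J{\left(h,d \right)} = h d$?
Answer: $-7$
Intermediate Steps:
$L{\left(M,f \right)} = \frac{f}{3}$
$J{\left(h,d \right)} = d h$
$c{\left(H \right)} = 0$ ($c{\left(H \right)} = 0 H = 0$)
$X = \frac{1}{9}$ ($X = \left(\frac{1}{3} \left(-1\right)\right)^{2} = \left(- \frac{1}{3}\right)^{2} = \frac{1}{9} \approx 0.11111$)
$v{\left(Y \right)} = -4 + Y$ ($v{\left(Y \right)} = \left(-3 + Y\right) - 1 = -4 + Y$)
$v{\left(J{\left(1,-3 \right)} \right)} + \frac{c{\left(3 \right)}}{X} = \left(-4 - 3\right) + \frac{1}{\frac{1}{9}} \cdot 0 = \left(-4 - 3\right) + 9 \cdot 0 = -7 + 0 = -7$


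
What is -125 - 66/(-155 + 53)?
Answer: -2114/17 ≈ -124.35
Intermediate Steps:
-125 - 66/(-155 + 53) = -125 - 66/(-102) = -125 - 66*(-1/102) = -125 + 11/17 = -2114/17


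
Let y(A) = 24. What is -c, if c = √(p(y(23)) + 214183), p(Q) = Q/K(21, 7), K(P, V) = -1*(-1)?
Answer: -√214207 ≈ -462.83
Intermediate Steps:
K(P, V) = 1
p(Q) = Q (p(Q) = Q/1 = Q*1 = Q)
c = √214207 (c = √(24 + 214183) = √214207 ≈ 462.83)
-c = -√214207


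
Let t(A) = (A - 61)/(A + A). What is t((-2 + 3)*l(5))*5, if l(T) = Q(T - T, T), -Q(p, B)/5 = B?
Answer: 43/5 ≈ 8.6000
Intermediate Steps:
Q(p, B) = -5*B
l(T) = -5*T
t(A) = (-61 + A)/(2*A) (t(A) = (-61 + A)/((2*A)) = (-61 + A)*(1/(2*A)) = (-61 + A)/(2*A))
t((-2 + 3)*l(5))*5 = ((-61 + (-2 + 3)*(-5*5))/(2*(((-2 + 3)*(-5*5)))))*5 = ((-61 + 1*(-25))/(2*((1*(-25)))))*5 = ((1/2)*(-61 - 25)/(-25))*5 = ((1/2)*(-1/25)*(-86))*5 = (43/25)*5 = 43/5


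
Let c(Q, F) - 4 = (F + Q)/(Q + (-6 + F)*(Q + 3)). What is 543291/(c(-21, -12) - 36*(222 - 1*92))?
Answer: -18290797/157429 ≈ -116.18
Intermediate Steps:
c(Q, F) = 4 + (F + Q)/(Q + (-6 + F)*(3 + Q)) (c(Q, F) = 4 + (F + Q)/(Q + (-6 + F)*(Q + 3)) = 4 + (F + Q)/(Q + (-6 + F)*(3 + Q)))
543291/(c(-21, -12) - 36*(222 - 1*92)) = 543291/((-72 - 19*(-21) + 13*(-12) + 4*(-12)*(-21))/(-18 - 5*(-21) + 3*(-12) - 12*(-21)) - 36*(222 - 1*92)) = 543291/((-72 + 399 - 156 + 1008)/(-18 + 105 - 36 + 252) - 36*(222 - 92)) = 543291/(1179/303 - 36*130) = 543291/((1/303)*1179 - 4680) = 543291/(393/101 - 4680) = 543291/(-472287/101) = 543291*(-101/472287) = -18290797/157429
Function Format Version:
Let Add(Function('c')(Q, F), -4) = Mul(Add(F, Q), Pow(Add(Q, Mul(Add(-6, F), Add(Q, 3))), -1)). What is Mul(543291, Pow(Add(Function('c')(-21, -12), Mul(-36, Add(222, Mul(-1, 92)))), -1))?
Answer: Rational(-18290797, 157429) ≈ -116.18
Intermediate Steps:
Function('c')(Q, F) = Add(4, Mul(Pow(Add(Q, Mul(Add(-6, F), Add(3, Q))), -1), Add(F, Q))) (Function('c')(Q, F) = Add(4, Mul(Add(F, Q), Pow(Add(Q, Mul(Add(-6, F), Add(Q, 3))), -1))) = Add(4, Mul(Add(F, Q), Pow(Add(Q, Mul(Add(-6, F), Add(3, Q))), -1))) = Add(4, Mul(Pow(Add(Q, Mul(Add(-6, F), Add(3, Q))), -1), Add(F, Q))))
Mul(543291, Pow(Add(Function('c')(-21, -12), Mul(-36, Add(222, Mul(-1, 92)))), -1)) = Mul(543291, Pow(Add(Mul(Pow(Add(-18, Mul(-5, -21), Mul(3, -12), Mul(-12, -21)), -1), Add(-72, Mul(-19, -21), Mul(13, -12), Mul(4, -12, -21))), Mul(-36, Add(222, Mul(-1, 92)))), -1)) = Mul(543291, Pow(Add(Mul(Pow(Add(-18, 105, -36, 252), -1), Add(-72, 399, -156, 1008)), Mul(-36, Add(222, -92))), -1)) = Mul(543291, Pow(Add(Mul(Pow(303, -1), 1179), Mul(-36, 130)), -1)) = Mul(543291, Pow(Add(Mul(Rational(1, 303), 1179), -4680), -1)) = Mul(543291, Pow(Add(Rational(393, 101), -4680), -1)) = Mul(543291, Pow(Rational(-472287, 101), -1)) = Mul(543291, Rational(-101, 472287)) = Rational(-18290797, 157429)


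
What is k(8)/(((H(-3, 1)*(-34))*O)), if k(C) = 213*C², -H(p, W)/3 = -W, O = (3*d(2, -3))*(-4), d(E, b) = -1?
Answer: -568/51 ≈ -11.137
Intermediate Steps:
O = 12 (O = (3*(-1))*(-4) = -3*(-4) = 12)
H(p, W) = 3*W (H(p, W) = -(-3)*W = 3*W)
k(8)/(((H(-3, 1)*(-34))*O)) = (213*8²)/((((3*1)*(-34))*12)) = (213*64)/(((3*(-34))*12)) = 13632/((-102*12)) = 13632/(-1224) = 13632*(-1/1224) = -568/51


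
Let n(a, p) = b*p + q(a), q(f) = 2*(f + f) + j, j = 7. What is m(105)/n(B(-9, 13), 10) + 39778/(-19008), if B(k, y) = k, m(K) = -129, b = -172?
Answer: -1016965/503712 ≈ -2.0189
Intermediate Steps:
q(f) = 7 + 4*f (q(f) = 2*(f + f) + 7 = 2*(2*f) + 7 = 4*f + 7 = 7 + 4*f)
n(a, p) = 7 - 172*p + 4*a (n(a, p) = -172*p + (7 + 4*a) = 7 - 172*p + 4*a)
m(105)/n(B(-9, 13), 10) + 39778/(-19008) = -129/(7 - 172*10 + 4*(-9)) + 39778/(-19008) = -129/(7 - 1720 - 36) + 39778*(-1/19008) = -129/(-1749) - 19889/9504 = -129*(-1/1749) - 19889/9504 = 43/583 - 19889/9504 = -1016965/503712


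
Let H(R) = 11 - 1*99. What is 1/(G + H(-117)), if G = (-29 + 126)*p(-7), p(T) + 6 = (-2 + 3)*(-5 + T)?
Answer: -1/1834 ≈ -0.00054526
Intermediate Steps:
p(T) = -11 + T (p(T) = -6 + (-2 + 3)*(-5 + T) = -6 + 1*(-5 + T) = -6 + (-5 + T) = -11 + T)
G = -1746 (G = (-29 + 126)*(-11 - 7) = 97*(-18) = -1746)
H(R) = -88 (H(R) = 11 - 99 = -88)
1/(G + H(-117)) = 1/(-1746 - 88) = 1/(-1834) = -1/1834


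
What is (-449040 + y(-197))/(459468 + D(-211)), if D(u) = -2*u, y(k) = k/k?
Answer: -449039/459890 ≈ -0.97641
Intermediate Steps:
y(k) = 1
(-449040 + y(-197))/(459468 + D(-211)) = (-449040 + 1)/(459468 - 2*(-211)) = -449039/(459468 + 422) = -449039/459890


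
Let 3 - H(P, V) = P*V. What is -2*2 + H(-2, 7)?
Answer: 13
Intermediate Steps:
H(P, V) = 3 - P*V
-2*2 + H(-2, 7) = -2*2 + (3 - 1*(-2)*7) = -4 + (3 + 14) = -4 + 17 = 13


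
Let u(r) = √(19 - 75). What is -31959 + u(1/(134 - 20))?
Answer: -31959 + 2*I*√14 ≈ -31959.0 + 7.4833*I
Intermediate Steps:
u(r) = 2*I*√14 (u(r) = √(-56) = 2*I*√14)
-31959 + u(1/(134 - 20)) = -31959 + 2*I*√14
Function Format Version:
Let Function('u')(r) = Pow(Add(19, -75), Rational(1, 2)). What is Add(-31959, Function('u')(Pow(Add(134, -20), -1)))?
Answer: Add(-31959, Mul(2, I, Pow(14, Rational(1, 2)))) ≈ Add(-31959., Mul(7.4833, I))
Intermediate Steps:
Function('u')(r) = Mul(2, I, Pow(14, Rational(1, 2))) (Function('u')(r) = Pow(-56, Rational(1, 2)) = Mul(2, I, Pow(14, Rational(1, 2))))
Add(-31959, Function('u')(Pow(Add(134, -20), -1))) = Add(-31959, Mul(2, I, Pow(14, Rational(1, 2))))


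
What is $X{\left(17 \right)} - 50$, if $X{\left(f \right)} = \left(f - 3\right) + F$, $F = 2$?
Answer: $-34$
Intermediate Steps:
$X{\left(f \right)} = -1 + f$ ($X{\left(f \right)} = \left(f - 3\right) + 2 = \left(-3 + f\right) + 2 = -1 + f$)
$X{\left(17 \right)} - 50 = \left(-1 + 17\right) - 50 = 16 - 50 = -34$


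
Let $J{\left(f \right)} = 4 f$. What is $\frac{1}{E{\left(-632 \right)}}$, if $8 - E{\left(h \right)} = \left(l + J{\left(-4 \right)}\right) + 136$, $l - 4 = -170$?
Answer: $\frac{1}{54} \approx 0.018519$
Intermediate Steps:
$l = -166$ ($l = 4 - 170 = -166$)
$E{\left(h \right)} = 54$ ($E{\left(h \right)} = 8 - \left(\left(-166 + 4 \left(-4\right)\right) + 136\right) = 8 - \left(\left(-166 - 16\right) + 136\right) = 8 - \left(-182 + 136\right) = 8 - -46 = 8 + 46 = 54$)
$\frac{1}{E{\left(-632 \right)}} = \frac{1}{54}$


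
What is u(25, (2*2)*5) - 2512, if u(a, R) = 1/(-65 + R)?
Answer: -113041/45 ≈ -2512.0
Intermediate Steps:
u(25, (2*2)*5) - 2512 = 1/(-65 + (2*2)*5) - 2512 = 1/(-65 + 4*5) - 2512 = 1/(-65 + 20) - 2512 = 1/(-45) - 2512 = -1/45 - 2512 = -113041/45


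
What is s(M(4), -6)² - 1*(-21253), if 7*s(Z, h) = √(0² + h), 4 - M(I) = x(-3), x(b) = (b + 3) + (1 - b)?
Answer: 1041391/49 ≈ 21253.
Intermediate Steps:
x(b) = 4 (x(b) = (3 + b) + (1 - b) = 4)
M(I) = 0 (M(I) = 4 - 1*4 = 4 - 4 = 0)
s(Z, h) = √h/7 (s(Z, h) = √(0² + h)/7 = √(0 + h)/7 = √h/7)
s(M(4), -6)² - 1*(-21253) = (√(-6)/7)² - 1*(-21253) = ((I*√6)/7)² + 21253 = (I*√6/7)² + 21253 = -6/49 + 21253 = 1041391/49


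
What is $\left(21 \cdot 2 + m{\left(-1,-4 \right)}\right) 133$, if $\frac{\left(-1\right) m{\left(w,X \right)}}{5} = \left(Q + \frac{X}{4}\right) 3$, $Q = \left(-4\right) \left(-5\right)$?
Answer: $-32319$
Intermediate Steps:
$Q = 20$
$m{\left(w,X \right)} = -300 - \frac{15 X}{4}$ ($m{\left(w,X \right)} = - 5 \left(20 + \frac{X}{4}\right) 3 = - 5 \left(60 + \frac{3 X}{4}\right) = -300 - \frac{15 X}{4}$)
$\left(21 \cdot 2 + m{\left(-1,-4 \right)}\right) 133 = \left(21 \cdot 2 - 285\right) 133 = \left(42 + \left(-300 + 15\right)\right) 133 = \left(42 - 285\right) 133 = \left(-243\right) 133 = -32319$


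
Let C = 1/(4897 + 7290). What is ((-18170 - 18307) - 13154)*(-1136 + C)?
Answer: 687112954961/12187 ≈ 5.6381e+7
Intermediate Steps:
C = 1/12187 ≈ 8.2055e-5
((-18170 - 18307) - 13154)*(-1136 + C) = ((-18170 - 18307) - 13154)*(-1136 + 1/12187) = (-36477 - 13154)*(-13844431/12187) = -49631*(-13844431/12187) = 687112954961/12187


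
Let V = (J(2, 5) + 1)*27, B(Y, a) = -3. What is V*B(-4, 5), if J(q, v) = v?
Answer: -486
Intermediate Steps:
V = 162 (V = (5 + 1)*27 = 6*27 = 162)
V*B(-4, 5) = 162*(-3) = -486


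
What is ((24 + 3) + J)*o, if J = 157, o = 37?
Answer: 6808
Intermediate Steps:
((24 + 3) + J)*o = ((24 + 3) + 157)*37 = (27 + 157)*37 = 184*37 = 6808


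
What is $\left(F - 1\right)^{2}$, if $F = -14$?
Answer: $225$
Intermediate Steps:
$\left(F - 1\right)^{2} = \left(-14 - 1\right)^{2} = \left(-15\right)^{2} = 225$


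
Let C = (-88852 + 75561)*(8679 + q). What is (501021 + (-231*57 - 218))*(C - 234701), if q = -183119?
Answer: 1130460859400604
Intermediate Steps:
C = 2318482040 (C = (-88852 + 75561)*(8679 - 183119) = -13291*(-174440) = 2318482040)
(501021 + (-231*57 - 218))*(C - 234701) = (501021 + (-231*57 - 218))*(2318482040 - 234701) = (501021 + (-13167 - 218))*2318247339 = (501021 - 13385)*2318247339 = 487636*2318247339 = 1130460859400604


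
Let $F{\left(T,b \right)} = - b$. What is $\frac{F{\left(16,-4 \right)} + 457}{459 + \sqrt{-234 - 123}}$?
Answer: $\frac{4149}{4138} - \frac{461 i \sqrt{357}}{211038} \approx 1.0027 - 0.041274 i$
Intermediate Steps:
$\frac{F{\left(16,-4 \right)} + 457}{459 + \sqrt{-234 - 123}} = \frac{\left(-1\right) \left(-4\right) + 457}{459 + \sqrt{-234 - 123}} = \frac{4 + 457}{459 + \sqrt{-357}} = \frac{461}{459 + i \sqrt{357}}$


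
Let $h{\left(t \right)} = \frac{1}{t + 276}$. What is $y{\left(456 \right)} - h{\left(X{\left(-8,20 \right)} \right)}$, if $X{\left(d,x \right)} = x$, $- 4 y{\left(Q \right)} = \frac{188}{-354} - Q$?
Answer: $\frac{5979467}{52392} \approx 114.13$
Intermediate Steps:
$y{\left(Q \right)} = \frac{47}{354} + \frac{Q}{4}$ ($y{\left(Q \right)} = - \frac{\frac{188}{-354} - Q}{4} = - \frac{188 \left(- \frac{1}{354}\right) - Q}{4} = - \frac{- \frac{94}{177} - Q}{4} = \frac{47}{354} + \frac{Q}{4}$)
$h{\left(t \right)} = \frac{1}{276 + t}$
$y{\left(456 \right)} - h{\left(X{\left(-8,20 \right)} \right)} = \left(\frac{47}{354} + \frac{1}{4} \cdot 456\right) - \frac{1}{276 + 20} = \left(\frac{47}{354} + 114\right) - \frac{1}{296} = \frac{40403}{354} - \frac{1}{296} = \frac{5979467}{52392}$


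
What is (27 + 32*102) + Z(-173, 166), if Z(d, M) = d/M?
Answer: 546133/166 ≈ 3290.0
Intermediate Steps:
(27 + 32*102) + Z(-173, 166) = (27 + 32*102) - 173/166 = (27 + 3264) - 173*1/166 = 3291 - 173/166 = 546133/166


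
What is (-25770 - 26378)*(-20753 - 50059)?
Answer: 3692704176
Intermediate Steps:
(-25770 - 26378)*(-20753 - 50059) = -52148*(-70812) = 3692704176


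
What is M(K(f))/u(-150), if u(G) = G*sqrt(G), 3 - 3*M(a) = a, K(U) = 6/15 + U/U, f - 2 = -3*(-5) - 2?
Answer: 2*I*sqrt(6)/16875 ≈ 0.00029031*I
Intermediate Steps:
f = 15 (f = 2 + (-3*(-5) - 2) = 2 + (15 - 2) = 2 + 13 = 15)
K(U) = 7/5 (K(U) = 6*(1/15) + 1 = 2/5 + 1 = 7/5)
M(a) = 1 - a/3
u(G) = G**(3/2)
M(K(f))/u(-150) = (1 - 1/3*7/5)/((-150)**(3/2)) = (1 - 7/15)/((-750*I*sqrt(6))) = 8*(I*sqrt(6)/4500)/15 = 2*I*sqrt(6)/16875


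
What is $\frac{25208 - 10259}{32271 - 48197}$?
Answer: $- \frac{14949}{15926} \approx -0.93865$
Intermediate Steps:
$\frac{25208 - 10259}{32271 - 48197} = \frac{25208 + \left(-16168 + 5909\right)}{-15926} = \left(25208 - 10259\right) \left(- \frac{1}{15926}\right) = 14949 \left(- \frac{1}{15926}\right) = - \frac{14949}{15926}$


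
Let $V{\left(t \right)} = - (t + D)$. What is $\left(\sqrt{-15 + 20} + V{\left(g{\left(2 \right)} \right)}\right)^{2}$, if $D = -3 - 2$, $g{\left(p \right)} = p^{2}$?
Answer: $\left(1 + \sqrt{5}\right)^{2} \approx 10.472$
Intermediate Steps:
$D = -5$ ($D = -3 - 2 = -5$)
$V{\left(t \right)} = 5 - t$ ($V{\left(t \right)} = - (t - 5) = - (-5 + t) = 5 - t$)
$\left(\sqrt{-15 + 20} + V{\left(g{\left(2 \right)} \right)}\right)^{2} = \left(\sqrt{-15 + 20} + \left(5 - 2^{2}\right)\right)^{2} = \left(\sqrt{5} + \left(5 - 4\right)\right)^{2} = \left(\sqrt{5} + 1\right)^{2} = \left(1 + \sqrt{5}\right)^{2}$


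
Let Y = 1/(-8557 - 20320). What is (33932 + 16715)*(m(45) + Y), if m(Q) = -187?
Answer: -273493800000/28877 ≈ -9.4710e+6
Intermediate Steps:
Y = -1/28877 (Y = 1/(-28877) = -1/28877 ≈ -3.4630e-5)
(33932 + 16715)*(m(45) + Y) = (33932 + 16715)*(-187 - 1/28877) = 50647*(-5400000/28877) = -273493800000/28877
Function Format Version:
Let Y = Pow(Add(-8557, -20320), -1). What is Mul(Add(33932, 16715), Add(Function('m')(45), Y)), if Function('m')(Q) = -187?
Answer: Rational(-273493800000, 28877) ≈ -9.4710e+6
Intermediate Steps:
Y = Rational(-1, 28877) (Y = Pow(-28877, -1) = Rational(-1, 28877) ≈ -3.4630e-5)
Mul(Add(33932, 16715), Add(Function('m')(45), Y)) = Mul(Add(33932, 16715), Add(-187, Rational(-1, 28877))) = Mul(50647, Rational(-5400000, 28877)) = Rational(-273493800000, 28877)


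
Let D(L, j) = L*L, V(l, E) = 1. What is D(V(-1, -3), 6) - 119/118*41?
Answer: -4761/118 ≈ -40.347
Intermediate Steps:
D(L, j) = L**2
D(V(-1, -3), 6) - 119/118*41 = 1**2 - 119/118*41 = 1 - 119*1/118*41 = 1 - 119/118*41 = 1 - 4879/118 = -4761/118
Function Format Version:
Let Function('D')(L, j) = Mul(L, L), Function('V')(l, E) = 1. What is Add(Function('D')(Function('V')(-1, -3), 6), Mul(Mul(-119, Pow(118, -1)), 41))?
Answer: Rational(-4761, 118) ≈ -40.347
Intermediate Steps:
Function('D')(L, j) = Pow(L, 2)
Add(Function('D')(Function('V')(-1, -3), 6), Mul(Mul(-119, Pow(118, -1)), 41)) = Add(Pow(1, 2), Mul(Mul(-119, Pow(118, -1)), 41)) = Add(1, Mul(Mul(-119, Rational(1, 118)), 41)) = Add(1, Mul(Rational(-119, 118), 41)) = Add(1, Rational(-4879, 118)) = Rational(-4761, 118)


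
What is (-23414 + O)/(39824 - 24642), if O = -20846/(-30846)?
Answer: -361103699/234151986 ≈ -1.5422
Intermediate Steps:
O = 10423/15423 (O = -20846*(-1/30846) = 10423/15423 ≈ 0.67581)
(-23414 + O)/(39824 - 24642) = (-23414 + 10423/15423)/(39824 - 24642) = -361103699/15423/15182 = -361103699/15423*1/15182 = -361103699/234151986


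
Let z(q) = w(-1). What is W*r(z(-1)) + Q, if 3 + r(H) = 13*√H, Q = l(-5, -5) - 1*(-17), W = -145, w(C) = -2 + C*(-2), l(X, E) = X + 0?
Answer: 447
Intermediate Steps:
l(X, E) = X
w(C) = -2 - 2*C
Q = 12 (Q = -5 - 1*(-17) = -5 + 17 = 12)
z(q) = 0 (z(q) = -2 - 2*(-1) = -2 + 2 = 0)
r(H) = -3 + 13*√H
W*r(z(-1)) + Q = -145*(-3 + 13*√0) + 12 = -145*(-3 + 13*0) + 12 = -145*(-3 + 0) + 12 = -145*(-3) + 12 = 435 + 12 = 447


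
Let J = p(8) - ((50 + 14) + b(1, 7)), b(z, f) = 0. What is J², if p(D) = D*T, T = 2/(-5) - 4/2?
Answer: 173056/25 ≈ 6922.2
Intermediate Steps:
T = -12/5 (T = 2*(-⅕) - 4*½ = -⅖ - 2 = -12/5 ≈ -2.4000)
p(D) = -12*D/5 (p(D) = D*(-12/5) = -12*D/5)
J = -416/5 (J = -12/5*8 - ((50 + 14) + 0) = -96/5 - (64 + 0) = -96/5 - 1*64 = -96/5 - 64 = -416/5 ≈ -83.200)
J² = (-416/5)² = 173056/25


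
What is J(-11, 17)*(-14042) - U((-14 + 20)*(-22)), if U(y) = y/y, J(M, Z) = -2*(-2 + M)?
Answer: -365093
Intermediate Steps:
J(M, Z) = 4 - 2*M
U(y) = 1
J(-11, 17)*(-14042) - U((-14 + 20)*(-22)) = (4 - 2*(-11))*(-14042) - 1*1 = (4 + 22)*(-14042) - 1 = 26*(-14042) - 1 = -365092 - 1 = -365093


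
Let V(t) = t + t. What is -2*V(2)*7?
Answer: -56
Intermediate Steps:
V(t) = 2*t
-2*V(2)*7 = -4*2*7 = -2*4*7 = -8*7 = -56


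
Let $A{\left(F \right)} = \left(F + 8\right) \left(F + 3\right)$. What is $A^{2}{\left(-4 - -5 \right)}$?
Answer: $1296$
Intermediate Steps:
$A{\left(F \right)} = \left(3 + F\right) \left(8 + F\right)$ ($A{\left(F \right)} = \left(8 + F\right) \left(3 + F\right) = \left(3 + F\right) \left(8 + F\right)$)
$A^{2}{\left(-4 - -5 \right)} = \left(24 + \left(-4 - -5\right)^{2} + 11 \left(-4 - -5\right)\right)^{2} = \left(24 + \left(-4 + 5\right)^{2} + 11 \left(-4 + 5\right)\right)^{2} = \left(24 + 1^{2} + 11 \cdot 1\right)^{2} = \left(24 + 1 + 11\right)^{2} = 36^{2} = 1296$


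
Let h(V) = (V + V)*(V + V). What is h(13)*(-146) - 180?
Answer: -98876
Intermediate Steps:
h(V) = 4*V**2 (h(V) = (2*V)*(2*V) = 4*V**2)
h(13)*(-146) - 180 = (4*13**2)*(-146) - 180 = (4*169)*(-146) - 180 = 676*(-146) - 180 = -98696 - 180 = -98876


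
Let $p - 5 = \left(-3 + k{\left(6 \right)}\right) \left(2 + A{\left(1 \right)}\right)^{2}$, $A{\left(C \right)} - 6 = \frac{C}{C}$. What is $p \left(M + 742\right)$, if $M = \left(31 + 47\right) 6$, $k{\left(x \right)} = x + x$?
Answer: $888140$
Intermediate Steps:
$A{\left(C \right)} = 7$ ($A{\left(C \right)} = 6 + \frac{C}{C} = 6 + 1 = 7$)
$k{\left(x \right)} = 2 x$
$p = 734$ ($p = 5 + \left(-3 + 2 \cdot 6\right) \left(2 + 7\right)^{2} = 5 + \left(-3 + 12\right) 9^{2} = 5 + 9 \cdot 81 = 5 + 729 = 734$)
$M = 468$ ($M = 78 \cdot 6 = 468$)
$p \left(M + 742\right) = 734 \left(468 + 742\right) = 734 \cdot 1210 = 888140$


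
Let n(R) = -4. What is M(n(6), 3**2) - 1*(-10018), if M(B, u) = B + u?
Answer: 10023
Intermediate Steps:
M(n(6), 3**2) - 1*(-10018) = (-4 + 3**2) - 1*(-10018) = (-4 + 9) + 10018 = 5 + 10018 = 10023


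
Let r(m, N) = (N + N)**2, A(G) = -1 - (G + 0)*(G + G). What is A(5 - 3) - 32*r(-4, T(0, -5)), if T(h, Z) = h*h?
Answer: -9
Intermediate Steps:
T(h, Z) = h**2
A(G) = -1 - 2*G**2 (A(G) = -1 - G*2*G = -1 - 2*G**2)
r(m, N) = 4*N**2 (r(m, N) = (2*N)**2 = 4*N**2)
A(5 - 3) - 32*r(-4, T(0, -5)) = (-1 - 2*(5 - 3)**2) - 128*(0**2)**2 = (-1 - 2*2**2) - 128*0**2 = (-1 - 2*4) - 128*0 = (-1 - 8) - 32*0 = -9 + 0 = -9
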